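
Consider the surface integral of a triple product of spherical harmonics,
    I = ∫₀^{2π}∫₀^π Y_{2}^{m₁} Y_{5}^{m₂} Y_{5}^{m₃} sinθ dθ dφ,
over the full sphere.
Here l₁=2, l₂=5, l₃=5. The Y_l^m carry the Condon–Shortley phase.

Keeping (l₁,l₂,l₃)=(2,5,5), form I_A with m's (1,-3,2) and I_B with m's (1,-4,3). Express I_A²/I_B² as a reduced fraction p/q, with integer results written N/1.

100/147

Shared (l₁,l₂,l₃)=(2,5,5): N and (l;000)² cancel in I_A²/I_B².
A: Δ = 2!·2!·8!/13! = 1/38610; Racah Σ t=0..1: t=0:+1/2880 t=1:−1/10080 = 1/4032; ⇒ 3j(2 5 5; 1 -3 2)² = 10/429, sgn -1
B: Δ = 2!·2!·8!/13! = 1/38610; Racah Σ t=0..1: t=0:+1/10080 t=1:−1/80640 = 1/11520; ⇒ 3j(2 5 5; 1 -4 3)² = 49/1430, sgn +1
I_A²/I_B² = (10/429)/(49/1430) = 100/147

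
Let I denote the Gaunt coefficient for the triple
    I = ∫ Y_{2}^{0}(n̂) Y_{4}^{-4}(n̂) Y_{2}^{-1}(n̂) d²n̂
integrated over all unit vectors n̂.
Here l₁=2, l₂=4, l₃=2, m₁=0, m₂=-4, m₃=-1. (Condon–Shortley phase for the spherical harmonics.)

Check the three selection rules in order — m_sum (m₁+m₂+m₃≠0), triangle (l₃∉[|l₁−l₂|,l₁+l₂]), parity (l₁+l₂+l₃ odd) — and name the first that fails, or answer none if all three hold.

m_sum

Σmᵢ = -5  ✗
l₃∈[|l₁−l₂|,l₁+l₂]=[2,6], have l₃=2
Σlᵢ = 8 ⇒ even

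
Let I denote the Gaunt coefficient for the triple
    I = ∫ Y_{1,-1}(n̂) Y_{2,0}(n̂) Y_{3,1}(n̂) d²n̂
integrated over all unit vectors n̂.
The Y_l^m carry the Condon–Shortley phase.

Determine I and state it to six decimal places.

Rules hold: Σm=0, L=6 even, 1≤3≤3.
N = 3·5·7 = 105
Δ = 0!·2!·4!/7! = 1/105
Racah Σ t=0..0: t=0:+1/4 = 1/4
⇒ 3j(1 2 3; 0 0 0)² = 3/35, sgn -1
Racah Σ t=0..0: t=0:+1/8 = 1/8
⇒ 3j(1 2 3; -1 0 1)² = 2/35, sgn +1
4πI² = N·(3j₀)²·(3jₘ)² = 18/35
I = -1·√(0.514286/4π) = -0.20230066

-0.202301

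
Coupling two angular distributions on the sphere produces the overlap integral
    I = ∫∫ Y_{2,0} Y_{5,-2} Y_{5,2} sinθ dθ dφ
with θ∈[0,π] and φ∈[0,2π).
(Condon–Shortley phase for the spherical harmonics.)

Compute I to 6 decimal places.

Checks pass: Σm=0; 12 even; l₃=5∈[3,7].
(2·2+1)(2·5+1)(2·5+1) = 605
Δ: 2! 2! 8! / 13! → 1/38610
sum: t=0:+1/2880 t=1:−1/576 t=2:+1/2880 = -1/960
3j²(2 5 5; 0 0 0) = Δ·Π!·Σ² = 10/429  (sign +1)
sum: t=0:+1/2880 t=1:−1/1440 t=2:+1/20160 = -1/3360
3j²(2 5 5; 0 -2 2) = Δ·Π!·Σ² = 6/715  (sign +1)
combine: 4πI² = 605·10/429·6/715 = 20/169
take √, sign +1: I = 0.09704356

0.097044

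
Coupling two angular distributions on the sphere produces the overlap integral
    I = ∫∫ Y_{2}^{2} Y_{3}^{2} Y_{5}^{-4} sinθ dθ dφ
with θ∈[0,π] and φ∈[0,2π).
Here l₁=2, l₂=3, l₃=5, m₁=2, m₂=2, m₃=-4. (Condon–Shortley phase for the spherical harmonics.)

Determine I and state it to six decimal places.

0.268967

m-sum 0 ✓  L=10 even ✓  1≤5≤5 ✓
Π(2lᵢ+1) = 5×7×11 = 385
triangle coeff Δ(2,3,5) = 1/2310
Σ_t [0,0]: t=0:+1/144 = 1/144
(3j)²=10/231 [(2 3 5; 0 0 0)], sign=-1
Σ_t [0,0]: t=0:+1/2880 = 1/2880
(3j)²=3/55 [(2 3 5; 2 2 -4)], sign=-1
⇒ 4πI² = 10/11
I = (+1)√(10/11/(4π)) = 0.26896683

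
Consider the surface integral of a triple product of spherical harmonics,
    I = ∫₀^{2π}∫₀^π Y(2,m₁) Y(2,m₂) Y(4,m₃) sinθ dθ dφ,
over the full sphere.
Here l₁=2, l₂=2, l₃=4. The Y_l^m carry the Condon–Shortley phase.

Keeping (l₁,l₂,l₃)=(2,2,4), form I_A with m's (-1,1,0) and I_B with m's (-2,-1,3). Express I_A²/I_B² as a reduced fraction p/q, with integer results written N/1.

l's match ⇒ only the (l;m) 3-j factors differ between A and B.
A: triangle coeff Δ(2,2,4) = 1/630; Σ_t [0,0]: t=0:+1/36 = 1/36; (3j)²=8/315 [(2 2 4; -1 1 0)], sign=+1
B: triangle coeff Δ(2,2,4) = 1/630; Σ_t [0,0]: t=0:+1/144 = 1/144; (3j)²=1/18 [(2 2 4; -2 -1 3)], sign=-1
I_A²/I_B² = (8/315)/(1/18) = 16/35

16/35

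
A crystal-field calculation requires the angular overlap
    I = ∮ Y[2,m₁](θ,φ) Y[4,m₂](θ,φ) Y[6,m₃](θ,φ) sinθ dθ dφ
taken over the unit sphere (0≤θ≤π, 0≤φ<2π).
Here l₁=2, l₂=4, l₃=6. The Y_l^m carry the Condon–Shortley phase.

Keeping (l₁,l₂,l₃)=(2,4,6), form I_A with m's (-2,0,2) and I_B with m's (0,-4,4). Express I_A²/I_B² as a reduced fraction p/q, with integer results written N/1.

Shared (l₁,l₂,l₃)=(2,4,6): N and (l;000)² cancel in I_A²/I_B².
A: Δ = 0!·4!·8!/13! = 1/6435; Racah Σ t=0..0: t=0:+1/13824 = 1/13824; ⇒ 3j(2 4 6; -2 0 2)² = 14/1287, sgn +1
B: Δ = 0!·4!·8!/13! = 1/6435; Racah Σ t=0..0: t=0:+1/161280 = 1/161280; ⇒ 3j(2 4 6; 0 -4 4)² = 1/143, sgn +1
I_A²/I_B² = (14/1287)/(1/143) = 14/9

14/9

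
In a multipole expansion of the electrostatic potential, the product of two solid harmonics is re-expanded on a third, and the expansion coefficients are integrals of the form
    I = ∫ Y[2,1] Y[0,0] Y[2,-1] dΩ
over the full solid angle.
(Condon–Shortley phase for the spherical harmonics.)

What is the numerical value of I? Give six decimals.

Checks pass: Σm=0; 4 even; l₃=2∈[2,2].
(2·2+1)(2·0+1)(2·2+1) = 25
Δ: 0! 4! 0! / 5! → 1/5
sum: t=0:+1/4 = 1/4
3j²(2 0 2; 0 0 0) = Δ·Π!·Σ² = 1/5  (sign +1)
sum: t=0:+1/6 = 1/6
3j²(2 0 2; 1 0 -1) = Δ·Π!·Σ² = 1/5  (sign -1)
combine: 4πI² = 25·1/5·1/5 = 1/1
take √, sign -1: I = -0.28209479

-0.282095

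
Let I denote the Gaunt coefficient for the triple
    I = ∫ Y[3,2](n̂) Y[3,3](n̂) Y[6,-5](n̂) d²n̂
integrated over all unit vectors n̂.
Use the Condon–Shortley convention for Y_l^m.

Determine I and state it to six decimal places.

-0.254801

Rules hold: Σm=0, L=12 even, 0≤6≤6.
N = 7·7·13 = 637
Δ = 0!·6!·6!/13! = 1/12012
Racah Σ t=0..0: t=0:+1/1296 = 1/1296
⇒ 3j(3 3 6; 0 0 0)² = 100/3003, sgn +1
Racah Σ t=0..0: t=0:+1/86400 = 1/86400
⇒ 3j(3 3 6; 2 3 -5)² = 1/26, sgn -1
4πI² = N·(3j₀)²·(3jₘ)² = 350/429
I = -1·√(0.815851/4π) = -0.25480060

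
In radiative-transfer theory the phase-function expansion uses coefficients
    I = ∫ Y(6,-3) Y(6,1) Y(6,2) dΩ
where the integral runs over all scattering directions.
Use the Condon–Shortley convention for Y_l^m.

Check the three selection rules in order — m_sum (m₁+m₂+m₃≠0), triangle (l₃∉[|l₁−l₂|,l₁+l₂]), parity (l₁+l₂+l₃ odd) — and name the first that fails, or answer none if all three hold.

none

azimuthal sum: -3 + 1 + 2 = 0  ✓
0 ≤ 6 ≤ 12 (triangle on l)  ✓
L = 6 + 6 + 6 = 18 (even)  ✓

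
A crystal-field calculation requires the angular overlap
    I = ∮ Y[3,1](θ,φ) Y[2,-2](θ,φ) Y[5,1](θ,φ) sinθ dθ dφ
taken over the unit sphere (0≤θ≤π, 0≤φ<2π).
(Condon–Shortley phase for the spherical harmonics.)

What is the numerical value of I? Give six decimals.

Rules hold: Σm=0, L=10 even, 1≤5≤5.
N = 7·5·11 = 385
Δ = 0!·6!·4!/11! = 1/2310
Racah Σ t=0..0: t=0:+1/144 = 1/144
⇒ 3j(3 2 5; 0 0 0)² = 10/231, sgn -1
Racah Σ t=0..0: t=0:+1/1152 = 1/1152
⇒ 3j(3 2 5; 1 -2 1)² = 1/154, sgn +1
4πI² = N·(3j₀)²·(3jₘ)² = 25/231
I = -1·√(0.108225/4π) = -0.09280237

-0.092802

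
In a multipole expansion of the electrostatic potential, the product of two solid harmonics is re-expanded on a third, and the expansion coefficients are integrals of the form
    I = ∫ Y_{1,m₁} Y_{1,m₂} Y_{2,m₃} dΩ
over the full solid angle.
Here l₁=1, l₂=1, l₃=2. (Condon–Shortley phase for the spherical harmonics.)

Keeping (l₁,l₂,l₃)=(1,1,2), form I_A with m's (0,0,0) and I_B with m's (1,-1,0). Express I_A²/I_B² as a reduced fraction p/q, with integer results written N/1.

4/1

Same 1,1,2: normalisation and zero-m 3j drop out of the ratio.
A: Δ: 0! 2! 2! / 5! → 1/30; sum: t=0:+1/1 = 1/1; 3j²(1 1 2; 0 0 0) = Δ·Π!·Σ² = 2/15  (sign +1)
B: Δ: 0! 2! 2! / 5! → 1/30; sum: t=0:+1/4 = 1/4; 3j²(1 1 2; 1 -1 0) = Δ·Π!·Σ² = 1/30  (sign +1)
I_A²/I_B² = (2/15)/(1/30) = 4/1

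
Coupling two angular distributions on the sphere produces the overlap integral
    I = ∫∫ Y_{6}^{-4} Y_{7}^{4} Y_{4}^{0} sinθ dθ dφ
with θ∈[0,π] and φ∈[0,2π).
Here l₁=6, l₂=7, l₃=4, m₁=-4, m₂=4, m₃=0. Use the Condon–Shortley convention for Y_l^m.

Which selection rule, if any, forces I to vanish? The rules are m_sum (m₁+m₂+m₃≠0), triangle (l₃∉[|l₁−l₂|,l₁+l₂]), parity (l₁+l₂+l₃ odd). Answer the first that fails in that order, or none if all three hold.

Σmᵢ = 0  ✓
l₃∈[|l₁−l₂|,l₁+l₂]=[1,13], have l₃=4  ✓
Σlᵢ = 17 ⇒ odd  ✗

parity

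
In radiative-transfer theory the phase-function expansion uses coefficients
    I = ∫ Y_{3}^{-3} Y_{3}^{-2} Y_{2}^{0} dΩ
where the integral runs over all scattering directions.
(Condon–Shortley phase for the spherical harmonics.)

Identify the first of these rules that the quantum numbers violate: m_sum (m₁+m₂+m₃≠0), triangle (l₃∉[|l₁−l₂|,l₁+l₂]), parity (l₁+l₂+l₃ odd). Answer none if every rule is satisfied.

m_sum

m₁+m₂+m₃ = -3 − 2 + 0 = -5  ✗
triangle: |3−3|=0 ≤ l₃=2 ≤ 3+3=6
parity: l₁+l₂+l₃ = 8 is even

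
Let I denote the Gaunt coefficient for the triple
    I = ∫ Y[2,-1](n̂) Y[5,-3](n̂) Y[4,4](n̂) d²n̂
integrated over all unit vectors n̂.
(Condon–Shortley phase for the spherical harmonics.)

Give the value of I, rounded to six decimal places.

l₁+l₂+l₃=11 is odd: 3j(l;000)=0 ⇒ I=0

0.000000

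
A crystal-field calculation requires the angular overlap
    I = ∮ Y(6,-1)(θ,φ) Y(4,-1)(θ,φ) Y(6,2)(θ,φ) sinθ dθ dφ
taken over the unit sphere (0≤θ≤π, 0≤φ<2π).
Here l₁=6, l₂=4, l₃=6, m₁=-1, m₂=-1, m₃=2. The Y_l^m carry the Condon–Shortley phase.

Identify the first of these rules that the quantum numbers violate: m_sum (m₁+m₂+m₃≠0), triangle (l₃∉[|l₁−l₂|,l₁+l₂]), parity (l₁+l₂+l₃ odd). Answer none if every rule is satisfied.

m₁+m₂+m₃ = -1 − 1 + 2 = 0  ✓
triangle: |6−4|=2 ≤ l₃=6 ≤ 6+4=10  ✓
parity: l₁+l₂+l₃ = 16 is even  ✓

none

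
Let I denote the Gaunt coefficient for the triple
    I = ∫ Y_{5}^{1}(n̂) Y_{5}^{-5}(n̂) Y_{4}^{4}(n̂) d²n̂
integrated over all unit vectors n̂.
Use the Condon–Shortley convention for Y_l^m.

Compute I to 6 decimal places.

-0.075170

Rules hold: Σm=0, L=14 even, 0≤4≤10.
N = 11·11·9 = 1089
Δ = 6!·4!·4!/15! = 1/3153150
Racah Σ t=1..5: t=1:−1/69120 t=2:+1/1728 t=3:−1/576 t=4:+1/1728 t=5:−1/69120 = -7/11520
⇒ 3j(5 5 4; 0 0 0)² = 2/143, sgn -1
Racah Σ t=0..0: t=0:+1/414720 = 1/414720
⇒ 3j(5 5 4; 1 -5 4)² = 2/429, sgn +1
4πI² = N·(3j₀)²·(3jₘ)² = 12/169
I = -1·√(0.0710059/4π) = -0.07516962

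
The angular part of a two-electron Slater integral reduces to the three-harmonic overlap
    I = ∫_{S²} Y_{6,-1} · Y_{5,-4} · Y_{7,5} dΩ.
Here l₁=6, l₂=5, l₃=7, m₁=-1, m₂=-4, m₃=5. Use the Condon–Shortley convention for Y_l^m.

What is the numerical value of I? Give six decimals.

0.125584

Checks pass: Σm=0; 18 even; l₃=7∈[1,11].
(2·6+1)(2·5+1)(2·7+1) = 2145
Δ: 4! 8! 6! / 19! → 1/174594420
sum: t=0:+1/4147200 t=1:−1/207360 t=2:+1/82944 t=3:−1/207360 t=4:+1/4147200 = 1/345600
3j²(6 5 7; 0 0 0) = Δ·Π!·Σ² = 420/46189  (sign -1)
sum: t=0:+1/14515200 t=1:−1/6220800 = -1/10886400
3j²(6 5 7; -1 -4 5) = Δ·Π!·Σ² = 128/12597  (sign -1)
combine: 4πI² = 2145·420/46189·128/12597 = 268800/1356277
take √, sign +1: I = 0.12558434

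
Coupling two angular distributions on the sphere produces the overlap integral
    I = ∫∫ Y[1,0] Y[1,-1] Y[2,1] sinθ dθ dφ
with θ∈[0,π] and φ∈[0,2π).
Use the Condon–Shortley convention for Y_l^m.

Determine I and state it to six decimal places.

-0.218510

Rules hold: Σm=0, L=4 even, 0≤2≤2.
N = 3·3·5 = 45
Δ = 0!·2!·2!/5! = 1/30
Racah Σ t=0..0: t=0:+1/1 = 1/1
⇒ 3j(1 1 2; 0 0 0)² = 2/15, sgn +1
Racah Σ t=0..0: t=0:+1/2 = 1/2
⇒ 3j(1 1 2; 0 -1 1)² = 1/10, sgn -1
4πI² = N·(3j₀)²·(3jₘ)² = 3/5
I = -1·√(0.6/4π) = -0.21850969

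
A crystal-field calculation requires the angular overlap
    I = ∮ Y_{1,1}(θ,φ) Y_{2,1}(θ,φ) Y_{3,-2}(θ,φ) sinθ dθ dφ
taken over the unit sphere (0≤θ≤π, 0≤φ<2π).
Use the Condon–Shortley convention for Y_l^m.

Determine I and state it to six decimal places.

Rules hold: Σm=0, L=6 even, 1≤3≤3.
N = 3·5·7 = 105
Δ = 0!·2!·4!/7! = 1/105
Racah Σ t=0..0: t=0:+1/4 = 1/4
⇒ 3j(1 2 3; 0 0 0)² = 3/35, sgn -1
Racah Σ t=0..0: t=0:+1/12 = 1/12
⇒ 3j(1 2 3; 1 1 -2)² = 2/21, sgn -1
4πI² = N·(3j₀)²·(3jₘ)² = 6/7
I = +1·√(0.857143/4π) = 0.26116903

0.261169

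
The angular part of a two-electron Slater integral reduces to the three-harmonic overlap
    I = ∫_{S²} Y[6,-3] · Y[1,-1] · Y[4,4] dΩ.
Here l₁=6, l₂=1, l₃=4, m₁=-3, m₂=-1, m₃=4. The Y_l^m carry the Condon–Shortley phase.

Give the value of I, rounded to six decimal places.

0.000000

triangle: need 5≤l₃≤7, have 4; I=0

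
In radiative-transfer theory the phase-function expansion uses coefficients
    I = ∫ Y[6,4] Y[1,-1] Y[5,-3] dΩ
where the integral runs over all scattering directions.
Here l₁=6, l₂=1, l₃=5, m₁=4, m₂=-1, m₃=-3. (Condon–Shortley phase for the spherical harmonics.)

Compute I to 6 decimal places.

m-sum 0 ✓  L=12 even ✓  5≤5≤7 ✓
Π(2lᵢ+1) = 13×3×11 = 429
triangle coeff Δ(6,1,5) = 1/858
Σ_t [1,1]: t=1:−1/14400 = -1/14400
(3j)²=6/143 [(6 1 5; 0 0 0)], sign=+1
Σ_t [0,0]: t=0:+1/161280 = 1/161280
(3j)²=15/286 [(6 1 5; 4 -1 -3)], sign=+1
⇒ 4πI² = 135/143
I = (+1)√(135/143/(4π)) = 0.27409047

0.274090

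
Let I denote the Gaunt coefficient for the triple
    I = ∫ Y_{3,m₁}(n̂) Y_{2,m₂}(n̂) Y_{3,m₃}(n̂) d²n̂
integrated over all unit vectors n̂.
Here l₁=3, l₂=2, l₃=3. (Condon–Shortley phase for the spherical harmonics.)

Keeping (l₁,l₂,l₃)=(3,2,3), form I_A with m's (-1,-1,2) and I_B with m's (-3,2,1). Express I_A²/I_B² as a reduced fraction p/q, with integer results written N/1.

3/2

l's match ⇒ only the (l;m) 3-j factors differ between A and B.
A: triangle coeff Δ(3,2,3) = 1/3780; Σ_t [0,1]: t=0:+1/48 t=1:−1/12 = -1/16; (3j)²=1/28 [(3 2 3; -1 -1 2)], sign=+1
B: triangle coeff Δ(3,2,3) = 1/3780; Σ_t [2,2]: t=2:+1/96 = 1/96; (3j)²=1/42 [(3 2 3; -3 2 1)], sign=+1
I_A²/I_B² = (1/28)/(1/42) = 3/2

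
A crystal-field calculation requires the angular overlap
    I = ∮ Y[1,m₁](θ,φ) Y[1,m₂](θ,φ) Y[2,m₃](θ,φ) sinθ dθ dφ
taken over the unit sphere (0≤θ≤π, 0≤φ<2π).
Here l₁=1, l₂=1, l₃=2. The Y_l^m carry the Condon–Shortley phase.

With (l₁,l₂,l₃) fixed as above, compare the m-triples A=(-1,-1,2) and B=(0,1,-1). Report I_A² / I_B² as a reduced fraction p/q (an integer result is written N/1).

2/1

l's match ⇒ only the (l;m) 3-j factors differ between A and B.
A: triangle coeff Δ(1,1,2) = 1/30; Σ_t [0,0]: t=0:+1/4 = 1/4; (3j)²=1/5 [(1 1 2; -1 -1 2)], sign=+1
B: triangle coeff Δ(1,1,2) = 1/30; Σ_t [0,0]: t=0:+1/2 = 1/2; (3j)²=1/10 [(1 1 2; 0 1 -1)], sign=-1
I_A²/I_B² = (1/5)/(1/10) = 2/1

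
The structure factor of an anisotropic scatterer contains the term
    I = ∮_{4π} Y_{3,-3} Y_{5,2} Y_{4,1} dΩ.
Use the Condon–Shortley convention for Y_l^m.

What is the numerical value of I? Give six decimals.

Rules hold: Σm=0, L=12 even, 2≤4≤8.
N = 7·11·9 = 693
Δ = 4!·2!·6!/13! = 1/180180
Racah Σ t=1..3: t=1:−1/576 t=2:+1/144 t=3:−1/576 = 1/288
⇒ 3j(3 5 4; 0 0 0)² = 20/1001, sgn +1
Racah Σ t=4..4: t=4:+1/1728 = 1/1728
⇒ 3j(3 5 4; -3 2 1)² = 25/858, sgn -1
4πI² = N·(3j₀)²·(3jₘ)² = 750/1859
I = -1·√(0.403443/4π) = -0.17917854

-0.179179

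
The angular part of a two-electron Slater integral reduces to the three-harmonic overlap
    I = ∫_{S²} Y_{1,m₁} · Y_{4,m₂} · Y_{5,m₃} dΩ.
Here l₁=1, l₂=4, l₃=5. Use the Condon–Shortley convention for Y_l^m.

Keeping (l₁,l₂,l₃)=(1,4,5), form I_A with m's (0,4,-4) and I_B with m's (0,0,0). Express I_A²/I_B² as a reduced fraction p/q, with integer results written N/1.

Same 1,4,5: normalisation and zero-m 3j drop out of the ratio.
A: Δ: 0! 2! 8! / 11! → 1/495; sum: t=0:+1/40320 = 1/40320; 3j²(1 4 5; 0 4 -4) = Δ·Π!·Σ² = 1/55  (sign -1)
B: Δ: 0! 2! 8! / 11! → 1/495; sum: t=0:+1/576 = 1/576; 3j²(1 4 5; 0 0 0) = Δ·Π!·Σ² = 5/99  (sign -1)
I_A²/I_B² = (1/55)/(5/99) = 9/25

9/25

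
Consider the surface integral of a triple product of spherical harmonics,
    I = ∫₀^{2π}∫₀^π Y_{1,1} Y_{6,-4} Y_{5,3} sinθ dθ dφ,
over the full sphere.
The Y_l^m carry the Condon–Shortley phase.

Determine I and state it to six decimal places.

0.274090

Checks pass: Σm=0; 12 even; l₃=5∈[5,7].
(2·1+1)(2·6+1)(2·5+1) = 429
Δ: 2! 0! 10! / 13! → 1/858
sum: t=1:−1/14400 = -1/14400
3j²(1 6 5; 0 0 0) = Δ·Π!·Σ² = 6/143  (sign +1)
sum: t=0:+1/161280 = 1/161280
3j²(1 6 5; 1 -4 3) = Δ·Π!·Σ² = 15/286  (sign +1)
combine: 4πI² = 429·6/143·15/286 = 135/143
take √, sign +1: I = 0.27409047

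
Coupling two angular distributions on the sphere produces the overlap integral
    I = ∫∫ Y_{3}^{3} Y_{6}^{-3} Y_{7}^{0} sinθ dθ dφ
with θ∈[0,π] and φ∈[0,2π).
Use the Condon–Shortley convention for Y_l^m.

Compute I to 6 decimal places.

m-sum 0 ✓  L=16 even ✓  3≤7≤9 ✓
Π(2lᵢ+1) = 7×13×15 = 1365
triangle coeff Δ(3,6,7) = 1/2042040
Σ_t [0,2]: t=0:+1/207360 t=1:−1/57600 t=2:+1/207360 = -1/129600
(3j)²=168/12155 [(3 6 7; 0 0 0)], sign=+1
Σ_t [0,0]: t=0:+1/1451520 = 1/1451520
(3j)²=45/4862 [(3 6 7; 3 -3 0)], sign=-1
⇒ 4πI² = 79380/454597
I = (-1)√(79380/454597/(4π)) = -0.11787924

-0.117879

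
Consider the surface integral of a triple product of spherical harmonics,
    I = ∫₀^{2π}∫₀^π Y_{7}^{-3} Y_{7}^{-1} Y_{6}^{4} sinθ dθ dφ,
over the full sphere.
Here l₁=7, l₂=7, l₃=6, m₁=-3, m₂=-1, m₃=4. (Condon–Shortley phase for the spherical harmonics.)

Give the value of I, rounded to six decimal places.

-0.092761

Checks pass: Σm=0; 20 even; l₃=6∈[0,14].
(2·7+1)(2·7+1)(2·6+1) = 2925
Δ: 8! 6! 6! / 21! → 1/2444321880
sum: t=1:−1/2612736000 t=2:+1/20736000 t=3:−1/1658880 t=4:+1/746496 t=5:−1/1658880 t=6:+1/20736000 t=7:−1/2612736000 = 1/4354560
3j²(7 7 6; 0 0 0) = Δ·Π!·Σ² = 1000/138567  (sign +1)
sum: t=4:+1/19906560 t=5:−1/10368000 t=6:+1/49766400 = -13/497664000
3j²(7 7 6; -3 -1 4) = Δ·Π!·Σ² = 91/17765  (sign -1)
combine: 4πI² = 2925·1000/138567·91/17765 = 1365000/12623809
take √, sign -1: I = -0.09276116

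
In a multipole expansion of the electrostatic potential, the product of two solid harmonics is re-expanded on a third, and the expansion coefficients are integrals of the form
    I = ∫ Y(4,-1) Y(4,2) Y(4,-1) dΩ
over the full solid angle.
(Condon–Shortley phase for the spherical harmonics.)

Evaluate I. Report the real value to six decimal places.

0.144370

Checks pass: Σm=0; 12 even; l₃=4∈[0,8].
(2·4+1)(2·4+1)(2·4+1) = 729
Δ: 4! 4! 4! / 13! → 1/450450
sum: t=0:+1/13824 t=1:−1/216 t=2:+1/64 t=3:−1/216 t=4:+1/13824 = 5/768
3j²(4 4 4; 0 0 0) = Δ·Π!·Σ² = 18/1001  (sign +1)
sum: t=2:+1/576 t=3:−1/144 t=4:+1/576 = -1/288
3j²(4 4 4; -1 2 -1) = Δ·Π!·Σ² = 20/1001  (sign +1)
combine: 4πI² = 729·18/1001·20/1001 = 262440/1002001
take √, sign +1: I = 0.14436968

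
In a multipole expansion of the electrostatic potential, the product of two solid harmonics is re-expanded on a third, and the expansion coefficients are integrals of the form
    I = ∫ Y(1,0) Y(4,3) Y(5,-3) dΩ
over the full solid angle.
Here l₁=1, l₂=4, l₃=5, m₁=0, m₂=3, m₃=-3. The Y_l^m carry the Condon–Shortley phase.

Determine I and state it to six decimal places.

Rules hold: Σm=0, L=10 even, 3≤5≤5.
N = 3·9·11 = 297
Δ = 0!·2!·8!/11! = 1/495
Racah Σ t=0..0: t=0:+1/576 = 1/576
⇒ 3j(1 4 5; 0 0 0)² = 5/99, sgn -1
Racah Σ t=0..0: t=0:+1/5040 = 1/5040
⇒ 3j(1 4 5; 0 3 -3)² = 16/495, sgn +1
4πI² = N·(3j₀)²·(3jₘ)² = 16/33
I = -1·√(0.484848/4π) = -0.19642560

-0.196426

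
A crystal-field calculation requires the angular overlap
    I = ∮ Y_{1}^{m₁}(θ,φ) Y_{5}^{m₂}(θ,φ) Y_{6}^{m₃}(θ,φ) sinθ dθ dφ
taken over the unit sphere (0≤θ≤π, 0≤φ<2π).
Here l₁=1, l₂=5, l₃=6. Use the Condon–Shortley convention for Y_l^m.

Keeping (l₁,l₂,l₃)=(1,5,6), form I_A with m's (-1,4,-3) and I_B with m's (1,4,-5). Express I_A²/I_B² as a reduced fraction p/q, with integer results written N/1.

Shared (l₁,l₂,l₃)=(1,5,6): N and (l;000)² cancel in I_A²/I_B².
A: Δ = 0!·2!·10!/13! = 1/858; Racah Σ t=0..0: t=0:+1/725760 = 1/725760; ⇒ 3j(1 5 6; -1 4 -3)² = 1/286, sgn -1
B: Δ = 0!·2!·10!/13! = 1/858; Racah Σ t=0..0: t=0:+1/725760 = 1/725760; ⇒ 3j(1 5 6; 1 4 -5)² = 5/78, sgn -1
I_A²/I_B² = (1/286)/(5/78) = 3/55

3/55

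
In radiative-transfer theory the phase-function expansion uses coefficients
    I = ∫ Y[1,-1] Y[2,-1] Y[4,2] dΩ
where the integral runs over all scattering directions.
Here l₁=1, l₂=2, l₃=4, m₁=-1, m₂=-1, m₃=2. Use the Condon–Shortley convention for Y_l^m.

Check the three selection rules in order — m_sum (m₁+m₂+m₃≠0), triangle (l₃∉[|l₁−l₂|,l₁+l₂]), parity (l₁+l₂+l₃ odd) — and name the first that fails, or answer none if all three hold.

triangle

azimuthal sum: -1 − 1 + 2 = 0  ✓
1 ≤ 4 ≤ 3 (triangle on l)  ✗
L = 1 + 2 + 4 = 7 (odd)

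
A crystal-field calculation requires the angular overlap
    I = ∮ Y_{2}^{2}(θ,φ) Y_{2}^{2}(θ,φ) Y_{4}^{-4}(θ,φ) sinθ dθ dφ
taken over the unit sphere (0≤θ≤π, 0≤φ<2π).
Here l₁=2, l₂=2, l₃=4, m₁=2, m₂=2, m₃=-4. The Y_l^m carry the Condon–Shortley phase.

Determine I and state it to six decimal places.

0.337168

m-sum 0 ✓  L=8 even ✓  0≤4≤4 ✓
Π(2lᵢ+1) = 5×5×9 = 225
triangle coeff Δ(2,2,4) = 1/630
Σ_t [0,0]: t=0:+1/16 = 1/16
(3j)²=2/35 [(2 2 4; 0 0 0)], sign=+1
Σ_t [0,0]: t=0:+1/576 = 1/576
(3j)²=1/9 [(2 2 4; 2 2 -4)], sign=+1
⇒ 4πI² = 10/7
I = (+1)√(10/7/(4π)) = 0.33716777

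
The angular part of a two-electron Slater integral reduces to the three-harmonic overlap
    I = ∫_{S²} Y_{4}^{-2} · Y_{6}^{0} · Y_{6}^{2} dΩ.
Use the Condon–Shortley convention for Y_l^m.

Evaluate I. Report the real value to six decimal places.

Rules hold: Σm=0, L=16 even, 2≤6≤10.
N = 9·13·13 = 1521
Δ = 4!·4!·8!/17! = 1/15315300
Racah Σ t=0..4: t=0:+1/829440 t=1:−1/25920 t=2:+1/9216 t=3:−1/25920 t=4:+1/829440 = 7/207360
⇒ 3j(4 6 6; 0 0 0)² = 28/2431, sgn +1
Racah Σ t=2..4: t=2:+1/55296 t=3:−1/25920 t=4:+1/138240 = -11/829440
⇒ 3j(4 6 6; -2 0 2)² = 11/1326, sgn -1
4πI² = N·(3j₀)²·(3jₘ)² = 42/289
I = -1·√(0.145329/4π) = -0.10754019

-0.107540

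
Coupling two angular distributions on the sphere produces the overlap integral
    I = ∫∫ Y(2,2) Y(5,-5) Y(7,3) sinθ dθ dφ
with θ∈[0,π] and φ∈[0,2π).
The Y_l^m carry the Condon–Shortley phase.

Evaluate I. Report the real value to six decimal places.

-0.011332

Rules hold: Σm=0, L=14 even, 3≤7≤7.
N = 5·11·15 = 825
Δ = 0!·4!·10!/15! = 1/15015
Racah Σ t=0..0: t=0:+1/57600 = 1/57600
⇒ 3j(2 5 7; 0 0 0)² = 21/715, sgn -1
Racah Σ t=0..0: t=0:+1/87091200 = 1/87091200
⇒ 3j(2 5 7; 2 -5 3)² = 1/15015, sgn +1
4πI² = N·(3j₀)²·(3jₘ)² = 3/1859
I = -1·√(0.00161377/4π) = -0.01133225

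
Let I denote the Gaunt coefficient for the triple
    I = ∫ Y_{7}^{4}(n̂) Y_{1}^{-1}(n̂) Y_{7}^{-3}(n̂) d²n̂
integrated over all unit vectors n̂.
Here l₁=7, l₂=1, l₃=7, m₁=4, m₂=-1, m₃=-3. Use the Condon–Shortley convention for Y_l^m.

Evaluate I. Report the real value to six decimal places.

0.000000

L=15 odd ⇒ parity kills the (l;000) factor ⇒ I = 0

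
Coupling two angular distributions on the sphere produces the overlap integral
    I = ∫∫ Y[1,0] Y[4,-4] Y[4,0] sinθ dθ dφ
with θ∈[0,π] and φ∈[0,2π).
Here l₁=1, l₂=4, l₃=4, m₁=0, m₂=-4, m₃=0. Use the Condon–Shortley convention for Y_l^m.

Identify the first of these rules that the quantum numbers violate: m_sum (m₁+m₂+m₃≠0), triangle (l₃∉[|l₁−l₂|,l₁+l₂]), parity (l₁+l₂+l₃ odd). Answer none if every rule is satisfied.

m_sum

Σmᵢ = -4  ✗
l₃∈[|l₁−l₂|,l₁+l₂]=[3,5], have l₃=4
Σlᵢ = 9 ⇒ odd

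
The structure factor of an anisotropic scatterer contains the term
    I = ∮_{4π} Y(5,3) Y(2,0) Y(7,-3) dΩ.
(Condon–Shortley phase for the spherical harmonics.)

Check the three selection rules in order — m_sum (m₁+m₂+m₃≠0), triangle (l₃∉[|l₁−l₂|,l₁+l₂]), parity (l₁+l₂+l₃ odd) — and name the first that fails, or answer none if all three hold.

none

m₁+m₂+m₃ = 3 + 0 − 3 = 0  ✓
triangle: |5−2|=3 ≤ l₃=7 ≤ 5+2=7  ✓
parity: l₁+l₂+l₃ = 14 is even  ✓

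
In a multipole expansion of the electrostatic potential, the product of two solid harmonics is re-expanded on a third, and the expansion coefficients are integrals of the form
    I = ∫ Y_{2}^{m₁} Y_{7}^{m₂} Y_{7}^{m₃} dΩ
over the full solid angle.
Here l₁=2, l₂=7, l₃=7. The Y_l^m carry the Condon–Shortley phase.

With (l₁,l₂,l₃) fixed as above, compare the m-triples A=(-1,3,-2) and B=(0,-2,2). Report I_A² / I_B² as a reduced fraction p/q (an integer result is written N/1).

Shared (l₁,l₂,l₃)=(2,7,7): N and (l;000)² cancel in I_A²/I_B².
A: Δ = 2!·2!·12!/17! = 1/185640; Racah Σ t=1..2: t=1:−1/4354560 t=2:+1/1935360 = 1/3483648; ⇒ 3j(2 7 7; -1 3 -2)² = 125/12376, sgn -1
B: Δ = 2!·2!·12!/17! = 1/185640; Racah Σ t=0..2: t=0:+1/2419200 t=1:−1/967680 t=2:+1/8709120 = -11/21772800; ⇒ 3j(2 7 7; 0 -2 2)² = 242/23205, sgn +1
I_A²/I_B² = (125/12376)/(242/23205) = 1875/1936

1875/1936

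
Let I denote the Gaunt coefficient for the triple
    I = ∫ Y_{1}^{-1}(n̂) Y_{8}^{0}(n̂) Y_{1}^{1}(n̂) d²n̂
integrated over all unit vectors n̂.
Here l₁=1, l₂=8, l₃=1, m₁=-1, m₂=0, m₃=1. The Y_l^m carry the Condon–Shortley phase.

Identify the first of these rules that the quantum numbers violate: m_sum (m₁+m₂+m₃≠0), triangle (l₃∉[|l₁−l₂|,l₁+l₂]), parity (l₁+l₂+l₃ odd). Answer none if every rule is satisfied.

triangle

azimuthal sum: -1 + 0 + 1 = 0  ✓
7 ≤ 1 ≤ 9 (triangle on l)  ✗
L = 1 + 8 + 1 = 10 (even)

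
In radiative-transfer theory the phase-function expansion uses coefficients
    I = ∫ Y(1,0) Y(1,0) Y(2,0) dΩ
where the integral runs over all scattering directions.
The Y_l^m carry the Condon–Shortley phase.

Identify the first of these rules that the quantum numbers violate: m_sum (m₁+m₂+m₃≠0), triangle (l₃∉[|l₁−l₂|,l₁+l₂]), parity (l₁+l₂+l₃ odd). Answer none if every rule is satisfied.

Σmᵢ = 0  ✓
l₃∈[|l₁−l₂|,l₁+l₂]=[0,2], have l₃=2  ✓
Σlᵢ = 4 ⇒ even  ✓

none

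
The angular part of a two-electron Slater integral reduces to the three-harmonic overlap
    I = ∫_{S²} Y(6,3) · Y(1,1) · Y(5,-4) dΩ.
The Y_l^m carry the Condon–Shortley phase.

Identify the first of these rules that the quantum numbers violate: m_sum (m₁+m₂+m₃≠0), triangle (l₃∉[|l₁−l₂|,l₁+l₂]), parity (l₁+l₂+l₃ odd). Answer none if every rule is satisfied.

none

m₁+m₂+m₃ = 3 + 1 − 4 = 0  ✓
triangle: |6−1|=5 ≤ l₃=5 ≤ 6+1=7  ✓
parity: l₁+l₂+l₃ = 12 is even  ✓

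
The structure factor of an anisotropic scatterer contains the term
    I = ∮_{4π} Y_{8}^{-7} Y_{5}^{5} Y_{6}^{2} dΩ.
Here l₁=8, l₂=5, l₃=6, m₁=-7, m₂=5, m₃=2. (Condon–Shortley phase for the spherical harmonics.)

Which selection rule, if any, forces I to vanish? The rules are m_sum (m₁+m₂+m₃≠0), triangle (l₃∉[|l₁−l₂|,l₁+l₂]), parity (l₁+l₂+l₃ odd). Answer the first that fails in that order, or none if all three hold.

m₁+m₂+m₃ = -7 + 5 + 2 = 0  ✓
triangle: |8−5|=3 ≤ l₃=6 ≤ 8+5=13  ✓
parity: l₁+l₂+l₃ = 19 is odd  ✗

parity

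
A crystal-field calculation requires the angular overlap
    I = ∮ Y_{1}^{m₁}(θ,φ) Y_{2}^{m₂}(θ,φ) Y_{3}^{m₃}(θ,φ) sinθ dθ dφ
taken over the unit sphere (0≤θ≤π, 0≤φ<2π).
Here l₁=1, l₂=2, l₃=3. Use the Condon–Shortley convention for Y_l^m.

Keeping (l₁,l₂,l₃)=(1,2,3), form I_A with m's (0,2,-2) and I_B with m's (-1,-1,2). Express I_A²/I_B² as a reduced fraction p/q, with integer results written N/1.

Same 1,2,3: normalisation and zero-m 3j drop out of the ratio.
A: Δ: 0! 2! 4! / 7! → 1/105; sum: t=0:+1/24 = 1/24; 3j²(1 2 3; 0 2 -2) = Δ·Π!·Σ² = 1/21  (sign -1)
B: Δ: 0! 2! 4! / 7! → 1/105; sum: t=0:+1/12 = 1/12; 3j²(1 2 3; -1 -1 2) = Δ·Π!·Σ² = 2/21  (sign -1)
I_A²/I_B² = (1/21)/(2/21) = 1/2

1/2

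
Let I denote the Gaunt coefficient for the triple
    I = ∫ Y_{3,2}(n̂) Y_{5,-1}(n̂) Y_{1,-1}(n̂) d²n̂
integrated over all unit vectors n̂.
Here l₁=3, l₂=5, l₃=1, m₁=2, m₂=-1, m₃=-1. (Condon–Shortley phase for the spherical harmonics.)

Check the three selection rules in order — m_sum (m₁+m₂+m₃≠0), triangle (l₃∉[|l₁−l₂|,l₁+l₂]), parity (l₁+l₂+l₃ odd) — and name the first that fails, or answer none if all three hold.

m₁+m₂+m₃ = 2 − 1 − 1 = 0  ✓
triangle: |3−5|=2 ≤ l₃=1 ≤ 3+5=8  ✗
parity: l₁+l₂+l₃ = 9 is odd

triangle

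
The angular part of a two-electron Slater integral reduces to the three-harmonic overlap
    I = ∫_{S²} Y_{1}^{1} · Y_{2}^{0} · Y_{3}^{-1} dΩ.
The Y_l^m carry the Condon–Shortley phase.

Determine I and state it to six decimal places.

-0.202301

m-sum 0 ✓  L=6 even ✓  1≤3≤3 ✓
Π(2lᵢ+1) = 3×5×7 = 105
triangle coeff Δ(1,2,3) = 1/105
Σ_t [0,0]: t=0:+1/4 = 1/4
(3j)²=3/35 [(1 2 3; 0 0 0)], sign=-1
Σ_t [0,0]: t=0:+1/8 = 1/8
(3j)²=2/35 [(1 2 3; 1 0 -1)], sign=+1
⇒ 4πI² = 18/35
I = (-1)√(18/35/(4π)) = -0.20230066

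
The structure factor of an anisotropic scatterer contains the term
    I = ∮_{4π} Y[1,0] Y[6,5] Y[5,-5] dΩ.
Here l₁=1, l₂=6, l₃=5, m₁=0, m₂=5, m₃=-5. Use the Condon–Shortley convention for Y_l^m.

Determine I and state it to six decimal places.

-0.135514

m-sum 0 ✓  L=12 even ✓  5≤5≤7 ✓
Π(2lᵢ+1) = 3×13×11 = 429
triangle coeff Δ(1,6,5) = 1/858
Σ_t [1,1]: t=1:−1/14400 = -1/14400
(3j)²=6/143 [(1 6 5; 0 0 0)], sign=+1
Σ_t [1,1]: t=1:−1/3628800 = -1/3628800
(3j)²=1/78 [(1 6 5; 0 5 -5)], sign=-1
⇒ 4πI² = 3/13
I = (-1)√(3/13/(4π)) = -0.13551395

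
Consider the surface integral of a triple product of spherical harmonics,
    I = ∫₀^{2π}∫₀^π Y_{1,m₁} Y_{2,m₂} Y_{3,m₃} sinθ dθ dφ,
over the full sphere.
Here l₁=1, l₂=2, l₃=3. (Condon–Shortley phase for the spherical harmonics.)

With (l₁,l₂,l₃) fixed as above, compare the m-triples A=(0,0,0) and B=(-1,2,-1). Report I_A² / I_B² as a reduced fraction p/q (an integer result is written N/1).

9/1

Shared (l₁,l₂,l₃)=(1,2,3): N and (l;000)² cancel in I_A²/I_B².
A: Δ = 0!·2!·4!/7! = 1/105; Racah Σ t=0..0: t=0:+1/4 = 1/4; ⇒ 3j(1 2 3; 0 0 0)² = 3/35, sgn -1
B: Δ = 0!·2!·4!/7! = 1/105; Racah Σ t=0..0: t=0:+1/48 = 1/48; ⇒ 3j(1 2 3; -1 2 -1)² = 1/105, sgn +1
I_A²/I_B² = (3/35)/(1/105) = 9/1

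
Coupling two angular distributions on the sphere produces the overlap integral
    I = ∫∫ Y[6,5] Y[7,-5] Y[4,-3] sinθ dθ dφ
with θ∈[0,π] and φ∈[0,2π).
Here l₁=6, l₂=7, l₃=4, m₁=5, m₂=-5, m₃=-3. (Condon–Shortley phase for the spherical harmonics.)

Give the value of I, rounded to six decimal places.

Σmᵢ = -3 ≠ 0, so the φ-integral vanishes; I = 0

0.000000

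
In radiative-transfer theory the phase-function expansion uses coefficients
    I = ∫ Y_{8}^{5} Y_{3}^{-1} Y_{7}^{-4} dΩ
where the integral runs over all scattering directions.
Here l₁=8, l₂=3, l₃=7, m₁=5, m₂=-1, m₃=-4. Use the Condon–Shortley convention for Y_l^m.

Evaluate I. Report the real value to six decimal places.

m-sum 0 ✓  L=18 even ✓  5≤7≤11 ✓
Π(2lᵢ+1) = 17×7×15 = 1785
triangle coeff Δ(8,3,7) = 1/5290740
Σ_t [1,3]: t=1:−1/7257600 t=2:+1/2073600 t=3:−1/7257600 = 1/4838400
(3j)²=252/20995 [(8 3 7; 0 0 0)], sign=-1
Σ_t [0,2]: t=0:+1/104509440 t=1:−1/43545600 t=2:+1/319334400 = -59/5748019200
(3j)²=3481/406980 [(8 3 7; 5 -1 -4)], sign=+1
⇒ 4πI² = 73101/398905
I = (-1)√(73101/398905/(4π)) = -0.12075969

-0.120760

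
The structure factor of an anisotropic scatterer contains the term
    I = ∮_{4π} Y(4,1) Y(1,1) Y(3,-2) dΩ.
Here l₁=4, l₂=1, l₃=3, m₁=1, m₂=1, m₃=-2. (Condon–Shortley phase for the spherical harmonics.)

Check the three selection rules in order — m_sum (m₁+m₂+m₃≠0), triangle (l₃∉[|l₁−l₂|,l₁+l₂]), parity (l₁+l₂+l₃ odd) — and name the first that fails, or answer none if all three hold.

none

azimuthal sum: 1 + 1 − 2 = 0  ✓
3 ≤ 3 ≤ 5 (triangle on l)  ✓
L = 4 + 1 + 3 = 8 (even)  ✓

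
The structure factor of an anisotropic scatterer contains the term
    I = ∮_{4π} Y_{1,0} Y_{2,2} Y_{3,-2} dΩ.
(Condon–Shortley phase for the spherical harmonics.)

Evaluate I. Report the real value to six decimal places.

0.184674

Checks pass: Σm=0; 6 even; l₃=3∈[1,3].
(2·1+1)(2·2+1)(2·3+1) = 105
Δ: 0! 2! 4! / 7! → 1/105
sum: t=0:+1/4 = 1/4
3j²(1 2 3; 0 0 0) = Δ·Π!·Σ² = 3/35  (sign -1)
sum: t=0:+1/24 = 1/24
3j²(1 2 3; 0 2 -2) = Δ·Π!·Σ² = 1/21  (sign -1)
combine: 4πI² = 105·3/35·1/21 = 3/7
take √, sign +1: I = 0.18467439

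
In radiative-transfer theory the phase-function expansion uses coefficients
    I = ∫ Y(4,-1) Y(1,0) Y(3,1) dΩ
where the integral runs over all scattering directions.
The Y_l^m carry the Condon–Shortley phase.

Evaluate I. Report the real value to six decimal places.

m-sum 0 ✓  L=8 even ✓  3≤3≤5 ✓
Π(2lᵢ+1) = 9×3×7 = 189
triangle coeff Δ(4,1,3) = 1/252
Σ_t [1,1]: t=1:−1/36 = -1/36
(3j)²=4/63 [(4 1 3; 0 0 0)], sign=+1
Σ_t [1,1]: t=1:−1/48 = -1/48
(3j)²=5/84 [(4 1 3; -1 0 1)], sign=-1
⇒ 4πI² = 5/7
I = (-1)√(5/7/(4π)) = -0.23841361

-0.238414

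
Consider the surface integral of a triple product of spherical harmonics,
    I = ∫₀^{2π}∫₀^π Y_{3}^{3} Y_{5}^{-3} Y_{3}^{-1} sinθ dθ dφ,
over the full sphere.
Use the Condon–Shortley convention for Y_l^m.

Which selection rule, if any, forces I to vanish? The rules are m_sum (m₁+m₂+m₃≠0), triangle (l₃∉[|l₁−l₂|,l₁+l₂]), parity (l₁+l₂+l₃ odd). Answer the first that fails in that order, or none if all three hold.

m_sum

m₁+m₂+m₃ = 3 − 3 − 1 = -1  ✗
triangle: |3−5|=2 ≤ l₃=3 ≤ 3+5=8
parity: l₁+l₂+l₃ = 11 is odd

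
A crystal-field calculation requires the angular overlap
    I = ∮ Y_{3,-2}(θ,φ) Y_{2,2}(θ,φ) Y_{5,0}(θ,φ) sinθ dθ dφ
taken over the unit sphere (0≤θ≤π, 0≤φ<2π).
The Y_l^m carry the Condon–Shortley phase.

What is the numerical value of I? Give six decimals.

0.053579

m-sum 0 ✓  L=10 even ✓  1≤5≤5 ✓
Π(2lᵢ+1) = 7×5×11 = 385
triangle coeff Δ(3,2,5) = 1/2310
Σ_t [0,0]: t=0:+1/144 = 1/144
(3j)²=10/231 [(3 2 5; 0 0 0)], sign=-1
Σ_t [0,0]: t=0:+1/2880 = 1/2880
(3j)²=1/462 [(3 2 5; -2 2 0)], sign=-1
⇒ 4πI² = 25/693
I = (+1)√(25/693/(4π)) = 0.05357948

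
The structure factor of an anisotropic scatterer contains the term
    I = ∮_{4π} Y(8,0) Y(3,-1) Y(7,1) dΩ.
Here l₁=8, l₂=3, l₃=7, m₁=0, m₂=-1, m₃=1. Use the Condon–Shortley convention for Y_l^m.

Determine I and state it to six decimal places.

Checks pass: Σm=0; 18 even; l₃=7∈[5,11].
(2·8+1)(2·3+1)(2·7+1) = 1785
Δ: 4! 12! 2! / 19! → 1/5290740
sum: t=1:−1/7257600 t=2:+1/2073600 t=3:−1/7257600 = 1/4838400
3j²(8 3 7; 0 0 0) = Δ·Π!·Σ² = 252/20995  (sign -1)
sum: t=0:+1/46448640 t=1:−1/3628800 t=2:+1/4147200 = -1/77414400
3j²(8 3 7; 0 -1 1) = Δ·Π!·Σ² = 3/41990  (sign -1)
combine: 4πI² = 1785·252/20995·3/41990 = 7938/5185765
take √, sign +1: I = 0.01103683

0.011037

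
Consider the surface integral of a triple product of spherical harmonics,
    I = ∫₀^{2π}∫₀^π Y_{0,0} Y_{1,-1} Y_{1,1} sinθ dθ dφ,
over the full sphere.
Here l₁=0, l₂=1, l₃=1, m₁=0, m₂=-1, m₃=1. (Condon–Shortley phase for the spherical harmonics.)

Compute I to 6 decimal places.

-0.282095

m-sum 0 ✓  L=2 even ✓  1≤1≤1 ✓
Π(2lᵢ+1) = 1×3×3 = 9
triangle coeff Δ(0,1,1) = 1/3
Σ_t [0,0]: t=0:+1/1 = 1/1
(3j)²=1/3 [(0 1 1; 0 0 0)], sign=-1
Σ_t [0,0]: t=0:+1/2 = 1/2
(3j)²=1/3 [(0 1 1; 0 -1 1)], sign=+1
⇒ 4πI² = 1/1
I = (-1)√(1/1/(4π)) = -0.28209479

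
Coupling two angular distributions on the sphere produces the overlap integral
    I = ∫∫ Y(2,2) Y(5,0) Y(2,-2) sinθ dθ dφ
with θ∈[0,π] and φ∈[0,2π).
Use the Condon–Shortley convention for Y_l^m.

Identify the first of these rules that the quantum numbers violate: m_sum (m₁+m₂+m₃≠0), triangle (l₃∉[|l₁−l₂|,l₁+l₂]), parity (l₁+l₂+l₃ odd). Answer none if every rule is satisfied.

Σmᵢ = 0  ✓
l₃∈[|l₁−l₂|,l₁+l₂]=[3,7], have l₃=2  ✗
Σlᵢ = 9 ⇒ odd

triangle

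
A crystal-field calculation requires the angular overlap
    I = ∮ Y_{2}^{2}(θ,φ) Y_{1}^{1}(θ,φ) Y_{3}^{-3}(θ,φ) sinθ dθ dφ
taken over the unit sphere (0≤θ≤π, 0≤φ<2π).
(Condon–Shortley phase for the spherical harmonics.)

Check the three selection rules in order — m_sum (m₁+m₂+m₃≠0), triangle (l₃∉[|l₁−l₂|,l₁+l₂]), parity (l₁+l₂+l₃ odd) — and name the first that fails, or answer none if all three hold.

Σmᵢ = 0  ✓
l₃∈[|l₁−l₂|,l₁+l₂]=[1,3], have l₃=3  ✓
Σlᵢ = 6 ⇒ even  ✓

none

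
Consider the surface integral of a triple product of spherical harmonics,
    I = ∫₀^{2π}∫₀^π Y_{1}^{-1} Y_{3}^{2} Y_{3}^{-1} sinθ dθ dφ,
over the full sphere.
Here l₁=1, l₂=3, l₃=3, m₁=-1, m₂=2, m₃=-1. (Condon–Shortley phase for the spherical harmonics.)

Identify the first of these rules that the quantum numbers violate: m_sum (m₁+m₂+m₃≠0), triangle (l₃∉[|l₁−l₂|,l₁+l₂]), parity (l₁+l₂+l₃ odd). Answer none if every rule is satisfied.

parity

m₁+m₂+m₃ = -1 + 2 − 1 = 0  ✓
triangle: |1−3|=2 ≤ l₃=3 ≤ 1+3=4  ✓
parity: l₁+l₂+l₃ = 7 is odd  ✗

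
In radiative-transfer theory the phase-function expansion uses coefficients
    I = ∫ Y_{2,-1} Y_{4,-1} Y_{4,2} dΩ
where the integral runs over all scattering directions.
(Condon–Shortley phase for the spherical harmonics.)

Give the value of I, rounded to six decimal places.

0.127700

m-sum 0 ✓  L=10 even ✓  2≤4≤6 ✓
Π(2lᵢ+1) = 5×9×9 = 405
triangle coeff Δ(2,4,4) = 1/13860
Σ_t [0,2]: t=0:+1/192 t=1:−1/36 t=2:+1/192 = -5/288
(3j)²=20/693 [(2 4 4; 0 0 0)], sign=-1
Σ_t [1,2]: t=1:−1/96 t=2:+1/240 = -1/160
(3j)²=27/1540 [(2 4 4; -1 -1 2)], sign=-1
⇒ 4πI² = 1215/5929
I = (+1)√(1215/5929/(4π)) = 0.12770047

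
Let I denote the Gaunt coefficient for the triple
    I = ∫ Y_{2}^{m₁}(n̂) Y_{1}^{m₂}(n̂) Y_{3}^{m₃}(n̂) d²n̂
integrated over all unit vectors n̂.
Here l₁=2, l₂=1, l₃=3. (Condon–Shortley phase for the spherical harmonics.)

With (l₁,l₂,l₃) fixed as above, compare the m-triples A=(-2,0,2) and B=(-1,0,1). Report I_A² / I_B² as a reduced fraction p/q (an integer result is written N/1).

5/8

Shared (l₁,l₂,l₃)=(2,1,3): N and (l;000)² cancel in I_A²/I_B².
A: Δ = 0!·4!·2!/7! = 1/105; Racah Σ t=0..0: t=0:+1/24 = 1/24; ⇒ 3j(2 1 3; -2 0 2)² = 1/21, sgn -1
B: Δ = 0!·4!·2!/7! = 1/105; Racah Σ t=0..0: t=0:+1/6 = 1/6; ⇒ 3j(2 1 3; -1 0 1)² = 8/105, sgn +1
I_A²/I_B² = (1/21)/(8/105) = 5/8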